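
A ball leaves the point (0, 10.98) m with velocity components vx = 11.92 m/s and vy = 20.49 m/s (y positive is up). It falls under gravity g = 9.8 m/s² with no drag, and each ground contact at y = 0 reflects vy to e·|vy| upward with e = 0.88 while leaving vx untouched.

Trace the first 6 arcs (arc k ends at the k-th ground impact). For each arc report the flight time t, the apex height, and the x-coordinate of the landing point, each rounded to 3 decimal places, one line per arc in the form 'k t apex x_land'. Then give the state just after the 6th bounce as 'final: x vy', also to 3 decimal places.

1 4.662 32.400 55.574
2 4.526 25.091 109.521
3 3.983 19.430 156.994
4 3.505 15.047 198.771
5 3.084 11.652 235.534
6 2.714 9.024 267.886
final: 267.886 11.703

Arc 1: start y=10.980, vy=20.490 → t=4.662, apex=32.400, x_land=55.574, impact vy=-25.200
  bounce: vy ← 0.88·25.200 = 22.176
Arc 2: start y=0.000, vy=22.176 → t=4.526, apex=25.091, x_land=109.521, impact vy=-22.176
  bounce: vy ← 0.88·22.176 = 19.515
Arc 3: start y=0.000, vy=19.515 → t=3.983, apex=19.430, x_land=156.994, impact vy=-19.515
  bounce: vy ← 0.88·19.515 = 17.173
Arc 4: start y=0.000, vy=17.173 → t=3.505, apex=15.047, x_land=198.771, impact vy=-17.173
  bounce: vy ← 0.88·17.173 = 15.112
Arc 5: start y=0.000, vy=15.112 → t=3.084, apex=11.652, x_land=235.534, impact vy=-15.112
  bounce: vy ← 0.88·15.112 = 13.299
Arc 6: start y=0.000, vy=13.299 → t=2.714, apex=9.024, x_land=267.886, impact vy=-13.299
  bounce: vy ← 0.88·13.299 = 11.703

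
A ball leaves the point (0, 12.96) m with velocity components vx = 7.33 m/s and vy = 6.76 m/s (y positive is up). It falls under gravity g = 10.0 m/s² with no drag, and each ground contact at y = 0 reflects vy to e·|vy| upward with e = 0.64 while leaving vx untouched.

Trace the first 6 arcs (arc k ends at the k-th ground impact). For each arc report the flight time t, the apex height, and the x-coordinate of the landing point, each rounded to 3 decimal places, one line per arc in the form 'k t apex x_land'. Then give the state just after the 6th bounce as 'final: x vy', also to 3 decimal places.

Arc 1: start y=12.960, vy=6.760 → t=2.422, apex=15.245, x_land=17.754, impact vy=-17.461
  bounce: vy ← 0.64·17.461 = 11.175
Arc 2: start y=0.000, vy=11.175 → t=2.235, apex=6.244, x_land=34.137, impact vy=-11.175
  bounce: vy ← 0.64·11.175 = 7.152
Arc 3: start y=0.000, vy=7.152 → t=1.430, apex=2.558, x_land=44.622, impact vy=-7.152
  bounce: vy ← 0.64·7.152 = 4.577
Arc 4: start y=0.000, vy=4.577 → t=0.915, apex=1.048, x_land=51.333, impact vy=-4.577
  bounce: vy ← 0.64·4.577 = 2.930
Arc 5: start y=0.000, vy=2.930 → t=0.586, apex=0.429, x_land=55.627, impact vy=-2.930
  bounce: vy ← 0.64·2.930 = 1.875
Arc 6: start y=0.000, vy=1.875 → t=0.375, apex=0.176, x_land=58.376, impact vy=-1.875
  bounce: vy ← 0.64·1.875 = 1.200

1 2.422 15.245 17.754
2 2.235 6.244 34.137
3 1.430 2.558 44.622
4 0.915 1.048 51.333
5 0.586 0.429 55.627
6 0.375 0.176 58.376
final: 58.376 1.200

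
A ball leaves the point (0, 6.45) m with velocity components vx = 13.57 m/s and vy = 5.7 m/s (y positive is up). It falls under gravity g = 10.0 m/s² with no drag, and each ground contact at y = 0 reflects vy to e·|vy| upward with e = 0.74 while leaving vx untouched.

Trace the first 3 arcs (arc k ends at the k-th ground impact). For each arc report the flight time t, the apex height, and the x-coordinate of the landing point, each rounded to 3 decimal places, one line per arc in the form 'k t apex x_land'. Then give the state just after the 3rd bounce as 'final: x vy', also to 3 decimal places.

Arc 1: start y=6.450, vy=5.700 → t=1.841, apex=8.075, x_land=24.979, impact vy=-12.708
  bounce: vy ← 0.74·12.708 = 9.404
Arc 2: start y=0.000, vy=9.404 → t=1.881, apex=4.422, x_land=50.501, impact vy=-9.404
  bounce: vy ← 0.74·9.404 = 6.959
Arc 3: start y=0.000, vy=6.959 → t=1.392, apex=2.421, x_land=69.388, impact vy=-6.959
  bounce: vy ← 0.74·6.959 = 5.150

1 1.841 8.075 24.979
2 1.881 4.422 50.501
3 1.392 2.421 69.388
final: 69.388 5.150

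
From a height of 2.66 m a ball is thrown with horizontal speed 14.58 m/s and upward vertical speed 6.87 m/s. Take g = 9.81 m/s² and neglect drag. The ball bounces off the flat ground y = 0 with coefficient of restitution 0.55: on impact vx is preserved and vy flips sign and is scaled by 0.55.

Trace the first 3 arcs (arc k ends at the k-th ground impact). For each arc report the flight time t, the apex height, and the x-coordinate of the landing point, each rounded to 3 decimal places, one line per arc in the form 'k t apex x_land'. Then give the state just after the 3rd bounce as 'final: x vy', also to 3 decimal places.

1 1.717 5.066 25.027
2 1.118 1.532 41.326
3 0.615 0.464 50.290
final: 50.290 1.659

Arc 1: start y=2.660, vy=6.870 → t=1.717, apex=5.066, x_land=25.027, impact vy=-9.969
  bounce: vy ← 0.55·9.969 = 5.483
Arc 2: start y=0.000, vy=5.483 → t=1.118, apex=1.532, x_land=41.326, impact vy=-5.483
  bounce: vy ← 0.55·5.483 = 3.016
Arc 3: start y=0.000, vy=3.016 → t=0.615, apex=0.464, x_land=50.290, impact vy=-3.016
  bounce: vy ← 0.55·3.016 = 1.659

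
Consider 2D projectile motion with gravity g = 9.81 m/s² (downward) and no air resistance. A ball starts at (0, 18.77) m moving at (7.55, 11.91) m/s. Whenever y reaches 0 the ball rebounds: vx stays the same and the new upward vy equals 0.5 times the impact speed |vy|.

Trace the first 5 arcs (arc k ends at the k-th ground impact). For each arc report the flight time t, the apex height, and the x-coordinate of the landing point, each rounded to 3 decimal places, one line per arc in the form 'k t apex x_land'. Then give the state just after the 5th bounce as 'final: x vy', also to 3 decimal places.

Arc 1: start y=18.770, vy=11.910 → t=3.516, apex=26.000, x_land=26.549, impact vy=-22.586
  bounce: vy ← 0.5·22.586 = 11.293
Arc 2: start y=0.000, vy=11.293 → t=2.302, apex=6.500, x_land=43.931, impact vy=-11.293
  bounce: vy ← 0.5·11.293 = 5.646
Arc 3: start y=0.000, vy=5.646 → t=1.151, apex=1.625, x_land=52.622, impact vy=-5.646
  bounce: vy ← 0.5·5.646 = 2.823
Arc 4: start y=0.000, vy=2.823 → t=0.576, apex=0.406, x_land=56.968, impact vy=-2.823
  bounce: vy ← 0.5·2.823 = 1.412
Arc 5: start y=0.000, vy=1.412 → t=0.288, apex=0.102, x_land=59.141, impact vy=-1.412
  bounce: vy ← 0.5·1.412 = 0.706

1 3.516 26.000 26.549
2 2.302 6.500 43.931
3 1.151 1.625 52.622
4 0.576 0.406 56.968
5 0.288 0.102 59.141
final: 59.141 0.706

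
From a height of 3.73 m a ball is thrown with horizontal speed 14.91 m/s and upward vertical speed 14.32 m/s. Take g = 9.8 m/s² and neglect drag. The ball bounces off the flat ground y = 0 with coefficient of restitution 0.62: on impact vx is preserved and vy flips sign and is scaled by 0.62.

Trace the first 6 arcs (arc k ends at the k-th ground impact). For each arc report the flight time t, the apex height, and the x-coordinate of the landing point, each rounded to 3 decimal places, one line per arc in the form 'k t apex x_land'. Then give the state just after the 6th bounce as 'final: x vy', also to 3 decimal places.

1 3.163 14.192 47.162
2 2.110 5.456 78.627
3 1.308 2.097 98.135
4 0.811 0.806 110.231
5 0.503 0.310 117.730
6 0.312 0.119 122.379
final: 122.379 0.947

Arc 1: start y=3.730, vy=14.320 → t=3.163, apex=14.192, x_land=47.162, impact vy=-16.678
  bounce: vy ← 0.62·16.678 = 10.341
Arc 2: start y=0.000, vy=10.341 → t=2.110, apex=5.456, x_land=78.627, impact vy=-10.341
  bounce: vy ← 0.62·10.341 = 6.411
Arc 3: start y=0.000, vy=6.411 → t=1.308, apex=2.097, x_land=98.135, impact vy=-6.411
  bounce: vy ← 0.62·6.411 = 3.975
Arc 4: start y=0.000, vy=3.975 → t=0.811, apex=0.806, x_land=110.231, impact vy=-3.975
  bounce: vy ← 0.62·3.975 = 2.464
Arc 5: start y=0.000, vy=2.464 → t=0.503, apex=0.310, x_land=117.730, impact vy=-2.464
  bounce: vy ← 0.62·2.464 = 1.528
Arc 6: start y=0.000, vy=1.528 → t=0.312, apex=0.119, x_land=122.379, impact vy=-1.528
  bounce: vy ← 0.62·1.528 = 0.947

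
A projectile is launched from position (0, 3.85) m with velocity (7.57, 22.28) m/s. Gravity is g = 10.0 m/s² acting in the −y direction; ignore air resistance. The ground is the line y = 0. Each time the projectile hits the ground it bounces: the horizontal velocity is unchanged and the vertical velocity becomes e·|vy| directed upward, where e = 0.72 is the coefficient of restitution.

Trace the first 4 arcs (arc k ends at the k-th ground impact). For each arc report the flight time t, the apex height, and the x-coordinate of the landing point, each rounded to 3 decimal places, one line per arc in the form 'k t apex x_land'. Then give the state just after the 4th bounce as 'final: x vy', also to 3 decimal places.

1 4.623 28.670 34.993
2 3.448 14.862 61.096
3 2.483 7.705 79.890
4 1.788 3.994 93.421
final: 93.421 6.435

Arc 1: start y=3.850, vy=22.280 → t=4.623, apex=28.670, x_land=34.993, impact vy=-23.946
  bounce: vy ← 0.72·23.946 = 17.241
Arc 2: start y=0.000, vy=17.241 → t=3.448, apex=14.862, x_land=61.096, impact vy=-17.241
  bounce: vy ← 0.72·17.241 = 12.413
Arc 3: start y=0.000, vy=12.413 → t=2.483, apex=7.705, x_land=79.890, impact vy=-12.413
  bounce: vy ← 0.72·12.413 = 8.938
Arc 4: start y=0.000, vy=8.938 → t=1.788, apex=3.994, x_land=93.421, impact vy=-8.938
  bounce: vy ← 0.72·8.938 = 6.435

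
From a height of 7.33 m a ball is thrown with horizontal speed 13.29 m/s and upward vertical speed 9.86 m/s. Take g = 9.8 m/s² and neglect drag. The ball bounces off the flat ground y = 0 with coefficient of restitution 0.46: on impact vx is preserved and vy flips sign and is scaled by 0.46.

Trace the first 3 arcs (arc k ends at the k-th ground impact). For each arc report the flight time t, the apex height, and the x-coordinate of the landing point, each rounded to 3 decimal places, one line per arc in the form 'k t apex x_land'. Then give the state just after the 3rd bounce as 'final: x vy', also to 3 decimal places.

1 2.590 12.290 34.419
2 1.457 2.601 53.783
3 0.670 0.550 62.691
final: 62.691 1.511

Arc 1: start y=7.330, vy=9.860 → t=2.590, apex=12.290, x_land=34.419, impact vy=-15.521
  bounce: vy ← 0.46·15.521 = 7.139
Arc 2: start y=0.000, vy=7.139 → t=1.457, apex=2.601, x_land=53.783, impact vy=-7.139
  bounce: vy ← 0.46·7.139 = 3.284
Arc 3: start y=0.000, vy=3.284 → t=0.670, apex=0.550, x_land=62.691, impact vy=-3.284
  bounce: vy ← 0.46·3.284 = 1.511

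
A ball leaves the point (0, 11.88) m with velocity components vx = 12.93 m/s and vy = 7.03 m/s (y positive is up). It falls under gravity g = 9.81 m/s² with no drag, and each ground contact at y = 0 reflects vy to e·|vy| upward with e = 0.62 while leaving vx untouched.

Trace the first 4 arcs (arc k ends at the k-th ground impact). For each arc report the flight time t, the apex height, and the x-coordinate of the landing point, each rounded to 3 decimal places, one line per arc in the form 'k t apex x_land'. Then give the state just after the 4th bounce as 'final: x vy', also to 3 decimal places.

1 2.430 14.399 31.419
2 2.125 5.535 58.890
3 1.317 2.128 75.922
4 0.817 0.818 86.481
final: 86.481 2.484

Arc 1: start y=11.880, vy=7.030 → t=2.430, apex=14.399, x_land=31.419, impact vy=-16.808
  bounce: vy ← 0.62·16.808 = 10.421
Arc 2: start y=0.000, vy=10.421 → t=2.125, apex=5.535, x_land=58.890, impact vy=-10.421
  bounce: vy ← 0.62·10.421 = 6.461
Arc 3: start y=0.000, vy=6.461 → t=1.317, apex=2.128, x_land=75.922, impact vy=-6.461
  bounce: vy ← 0.62·6.461 = 4.006
Arc 4: start y=0.000, vy=4.006 → t=0.817, apex=0.818, x_land=86.481, impact vy=-4.006
  bounce: vy ← 0.62·4.006 = 2.484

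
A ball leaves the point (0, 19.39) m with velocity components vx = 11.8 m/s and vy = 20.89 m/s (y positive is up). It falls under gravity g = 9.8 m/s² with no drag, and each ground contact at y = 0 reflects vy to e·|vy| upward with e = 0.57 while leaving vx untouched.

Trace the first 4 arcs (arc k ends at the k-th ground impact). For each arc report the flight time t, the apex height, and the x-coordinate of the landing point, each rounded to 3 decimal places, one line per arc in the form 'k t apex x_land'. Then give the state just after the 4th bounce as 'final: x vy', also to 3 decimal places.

Arc 1: start y=19.390, vy=20.890 → t=5.047, apex=41.655, x_land=59.558, impact vy=-28.573
  bounce: vy ← 0.57·28.573 = 16.287
Arc 2: start y=0.000, vy=16.287 → t=3.324, apex=13.534, x_land=98.779, impact vy=-16.287
  bounce: vy ← 0.57·16.287 = 9.283
Arc 3: start y=0.000, vy=9.283 → t=1.895, apex=4.397, x_land=121.135, impact vy=-9.283
  bounce: vy ← 0.57·9.283 = 5.292
Arc 4: start y=0.000, vy=5.292 → t=1.080, apex=1.429, x_land=133.878, impact vy=-5.292
  bounce: vy ← 0.57·5.292 = 3.016

1 5.047 41.655 59.558
2 3.324 13.534 98.779
3 1.895 4.397 121.135
4 1.080 1.429 133.878
final: 133.878 3.016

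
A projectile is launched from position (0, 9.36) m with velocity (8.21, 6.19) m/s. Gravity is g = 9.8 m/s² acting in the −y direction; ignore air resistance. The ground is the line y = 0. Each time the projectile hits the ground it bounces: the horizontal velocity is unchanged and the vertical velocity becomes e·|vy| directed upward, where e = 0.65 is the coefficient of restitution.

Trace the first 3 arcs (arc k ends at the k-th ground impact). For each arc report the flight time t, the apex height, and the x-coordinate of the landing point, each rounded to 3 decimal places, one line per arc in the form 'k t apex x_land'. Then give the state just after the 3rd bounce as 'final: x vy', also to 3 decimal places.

Arc 1: start y=9.360, vy=6.190 → t=2.151, apex=11.315, x_land=17.662, impact vy=-14.892
  bounce: vy ← 0.65·14.892 = 9.680
Arc 2: start y=0.000, vy=9.680 → t=1.975, apex=4.781, x_land=33.880, impact vy=-9.680
  bounce: vy ← 0.65·9.680 = 6.292
Arc 3: start y=0.000, vy=6.292 → t=1.284, apex=2.020, x_land=44.422, impact vy=-6.292
  bounce: vy ← 0.65·6.292 = 4.090

1 2.151 11.315 17.662
2 1.975 4.781 33.880
3 1.284 2.020 44.422
final: 44.422 4.090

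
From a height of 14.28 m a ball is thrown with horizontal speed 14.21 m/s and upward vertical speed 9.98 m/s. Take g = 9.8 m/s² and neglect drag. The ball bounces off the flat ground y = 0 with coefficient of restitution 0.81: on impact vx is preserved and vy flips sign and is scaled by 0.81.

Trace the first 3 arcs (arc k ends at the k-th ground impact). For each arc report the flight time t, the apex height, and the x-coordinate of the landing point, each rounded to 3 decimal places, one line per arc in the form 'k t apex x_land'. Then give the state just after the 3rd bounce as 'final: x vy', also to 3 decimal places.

Arc 1: start y=14.280, vy=9.980 → t=3.006, apex=19.362, x_land=42.718, impact vy=-19.480
  bounce: vy ← 0.81·19.480 = 15.779
Arc 2: start y=0.000, vy=15.779 → t=3.220, apex=12.703, x_land=88.477, impact vy=-15.779
  bounce: vy ← 0.81·15.779 = 12.781
Arc 3: start y=0.000, vy=12.781 → t=2.608, apex=8.335, x_land=125.543, impact vy=-12.781
  bounce: vy ← 0.81·12.781 = 10.353

1 3.006 19.362 42.718
2 3.220 12.703 88.477
3 2.608 8.335 125.543
final: 125.543 10.353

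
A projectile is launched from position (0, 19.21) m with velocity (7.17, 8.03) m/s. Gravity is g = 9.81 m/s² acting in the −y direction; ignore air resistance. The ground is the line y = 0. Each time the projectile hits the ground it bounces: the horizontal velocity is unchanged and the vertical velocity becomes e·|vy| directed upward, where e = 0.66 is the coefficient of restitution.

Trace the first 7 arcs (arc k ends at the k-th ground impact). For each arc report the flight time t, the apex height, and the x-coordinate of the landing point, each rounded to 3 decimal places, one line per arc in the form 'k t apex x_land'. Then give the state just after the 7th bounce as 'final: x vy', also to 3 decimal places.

1 2.960 22.496 21.224
2 2.827 9.799 41.493
3 1.866 4.269 54.871
4 1.231 1.859 63.700
5 0.813 0.810 69.527
6 0.536 0.353 73.373
7 0.354 0.154 75.911
final: 75.911 1.146

Arc 1: start y=19.210, vy=8.030 → t=2.960, apex=22.496, x_land=21.224, impact vy=-21.009
  bounce: vy ← 0.66·21.009 = 13.866
Arc 2: start y=0.000, vy=13.866 → t=2.827, apex=9.799, x_land=41.493, impact vy=-13.866
  bounce: vy ← 0.66·13.866 = 9.152
Arc 3: start y=0.000, vy=9.152 → t=1.866, apex=4.269, x_land=54.871, impact vy=-9.152
  bounce: vy ← 0.66·9.152 = 6.040
Arc 4: start y=0.000, vy=6.040 → t=1.231, apex=1.859, x_land=63.700, impact vy=-6.040
  bounce: vy ← 0.66·6.040 = 3.986
Arc 5: start y=0.000, vy=3.986 → t=0.813, apex=0.810, x_land=69.527, impact vy=-3.986
  bounce: vy ← 0.66·3.986 = 2.631
Arc 6: start y=0.000, vy=2.631 → t=0.536, apex=0.353, x_land=73.373, impact vy=-2.631
  bounce: vy ← 0.66·2.631 = 1.736
Arc 7: start y=0.000, vy=1.736 → t=0.354, apex=0.154, x_land=75.911, impact vy=-1.736
  bounce: vy ← 0.66·1.736 = 1.146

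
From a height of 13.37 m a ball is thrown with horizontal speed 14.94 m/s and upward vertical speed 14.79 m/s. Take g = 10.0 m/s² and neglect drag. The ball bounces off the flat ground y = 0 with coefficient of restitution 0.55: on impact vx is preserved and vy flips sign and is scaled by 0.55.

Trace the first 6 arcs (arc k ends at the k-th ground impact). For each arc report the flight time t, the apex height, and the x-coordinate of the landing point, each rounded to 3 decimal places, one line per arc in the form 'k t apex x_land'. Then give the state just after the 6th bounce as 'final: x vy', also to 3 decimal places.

1 3.684 24.307 55.037
2 2.425 7.353 91.272
3 1.334 2.224 111.201
4 0.734 0.673 122.162
5 0.404 0.204 128.191
6 0.222 0.062 131.506
final: 131.506 0.610

Arc 1: start y=13.370, vy=14.790 → t=3.684, apex=24.307, x_land=55.037, impact vy=-22.049
  bounce: vy ← 0.55·22.049 = 12.127
Arc 2: start y=0.000, vy=12.127 → t=2.425, apex=7.353, x_land=91.272, impact vy=-12.127
  bounce: vy ← 0.55·12.127 = 6.670
Arc 3: start y=0.000, vy=6.670 → t=1.334, apex=2.224, x_land=111.201, impact vy=-6.670
  bounce: vy ← 0.55·6.670 = 3.668
Arc 4: start y=0.000, vy=3.668 → t=0.734, apex=0.673, x_land=122.162, impact vy=-3.668
  bounce: vy ← 0.55·3.668 = 2.018
Arc 5: start y=0.000, vy=2.018 → t=0.404, apex=0.204, x_land=128.191, impact vy=-2.018
  bounce: vy ← 0.55·2.018 = 1.110
Arc 6: start y=0.000, vy=1.110 → t=0.222, apex=0.062, x_land=131.506, impact vy=-1.110
  bounce: vy ← 0.55·1.110 = 0.610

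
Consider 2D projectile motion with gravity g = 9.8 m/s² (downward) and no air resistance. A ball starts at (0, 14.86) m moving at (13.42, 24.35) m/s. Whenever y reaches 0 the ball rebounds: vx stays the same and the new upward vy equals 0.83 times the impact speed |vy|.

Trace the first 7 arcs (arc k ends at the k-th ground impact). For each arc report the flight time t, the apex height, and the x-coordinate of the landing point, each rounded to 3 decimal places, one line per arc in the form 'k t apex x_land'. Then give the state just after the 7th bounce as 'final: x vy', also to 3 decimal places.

1 5.519 45.111 74.064
2 5.037 31.077 141.657
3 4.181 21.409 197.760
4 3.470 14.749 244.325
5 2.880 10.160 282.974
6 2.390 6.999 315.052
7 1.984 4.822 341.678
final: 341.678 8.069

Arc 1: start y=14.860, vy=24.350 → t=5.519, apex=45.111, x_land=74.064, impact vy=-29.735
  bounce: vy ← 0.83·29.735 = 24.680
Arc 2: start y=0.000, vy=24.680 → t=5.037, apex=31.077, x_land=141.657, impact vy=-24.680
  bounce: vy ← 0.83·24.680 = 20.485
Arc 3: start y=0.000, vy=20.485 → t=4.181, apex=21.409, x_land=197.760, impact vy=-20.485
  bounce: vy ← 0.83·20.485 = 17.002
Arc 4: start y=0.000, vy=17.002 → t=3.470, apex=14.749, x_land=244.325, impact vy=-17.002
  bounce: vy ← 0.83·17.002 = 14.112
Arc 5: start y=0.000, vy=14.112 → t=2.880, apex=10.160, x_land=282.974, impact vy=-14.112
  bounce: vy ← 0.83·14.112 = 11.713
Arc 6: start y=0.000, vy=11.713 → t=2.390, apex=6.999, x_land=315.052, impact vy=-11.713
  bounce: vy ← 0.83·11.713 = 9.722
Arc 7: start y=0.000, vy=9.722 → t=1.984, apex=4.822, x_land=341.678, impact vy=-9.722
  bounce: vy ← 0.83·9.722 = 8.069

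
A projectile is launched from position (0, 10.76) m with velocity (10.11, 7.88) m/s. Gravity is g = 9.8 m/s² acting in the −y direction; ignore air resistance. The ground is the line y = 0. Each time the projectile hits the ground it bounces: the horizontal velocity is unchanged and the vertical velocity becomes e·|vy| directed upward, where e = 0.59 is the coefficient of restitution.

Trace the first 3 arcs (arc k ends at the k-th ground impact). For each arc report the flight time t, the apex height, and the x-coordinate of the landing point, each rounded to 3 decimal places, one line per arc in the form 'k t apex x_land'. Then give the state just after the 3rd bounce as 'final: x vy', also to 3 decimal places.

1 2.490 13.928 25.174
2 1.989 4.848 45.288
3 1.174 1.688 57.154
final: 57.154 3.393

Arc 1: start y=10.760, vy=7.880 → t=2.490, apex=13.928, x_land=25.174, impact vy=-16.522
  bounce: vy ← 0.59·16.522 = 9.748
Arc 2: start y=0.000, vy=9.748 → t=1.989, apex=4.848, x_land=45.288, impact vy=-9.748
  bounce: vy ← 0.59·9.748 = 5.751
Arc 3: start y=0.000, vy=5.751 → t=1.174, apex=1.688, x_land=57.154, impact vy=-5.751
  bounce: vy ← 0.59·5.751 = 3.393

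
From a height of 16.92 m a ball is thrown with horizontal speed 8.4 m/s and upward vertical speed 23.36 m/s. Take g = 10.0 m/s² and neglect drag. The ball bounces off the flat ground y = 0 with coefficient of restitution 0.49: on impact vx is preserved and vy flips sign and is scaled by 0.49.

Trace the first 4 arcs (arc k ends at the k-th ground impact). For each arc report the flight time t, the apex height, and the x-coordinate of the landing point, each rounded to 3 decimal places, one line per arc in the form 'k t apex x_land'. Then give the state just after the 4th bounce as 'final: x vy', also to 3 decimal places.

1 5.309 44.204 44.599
2 2.914 10.613 69.075
3 1.428 2.548 81.069
4 0.700 0.612 86.946
final: 86.946 1.714

Arc 1: start y=16.920, vy=23.360 → t=5.309, apex=44.204, x_land=44.599, impact vy=-29.734
  bounce: vy ← 0.49·29.734 = 14.569
Arc 2: start y=0.000, vy=14.569 → t=2.914, apex=10.613, x_land=69.075, impact vy=-14.569
  bounce: vy ← 0.49·14.569 = 7.139
Arc 3: start y=0.000, vy=7.139 → t=1.428, apex=2.548, x_land=81.069, impact vy=-7.139
  bounce: vy ← 0.49·7.139 = 3.498
Arc 4: start y=0.000, vy=3.498 → t=0.700, apex=0.612, x_land=86.946, impact vy=-3.498
  bounce: vy ← 0.49·3.498 = 1.714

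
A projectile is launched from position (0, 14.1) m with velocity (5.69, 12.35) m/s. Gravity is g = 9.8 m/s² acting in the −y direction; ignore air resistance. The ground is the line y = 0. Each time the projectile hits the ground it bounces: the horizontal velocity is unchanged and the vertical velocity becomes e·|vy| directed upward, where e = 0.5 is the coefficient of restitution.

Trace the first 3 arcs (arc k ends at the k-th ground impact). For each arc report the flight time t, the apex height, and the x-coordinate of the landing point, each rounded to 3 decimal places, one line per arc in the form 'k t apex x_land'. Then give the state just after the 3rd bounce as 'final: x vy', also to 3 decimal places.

Arc 1: start y=14.100, vy=12.350 → t=3.373, apex=21.882, x_land=19.195, impact vy=-20.709
  bounce: vy ← 0.5·20.709 = 10.355
Arc 2: start y=0.000, vy=10.355 → t=2.113, apex=5.470, x_land=31.219, impact vy=-10.355
  bounce: vy ← 0.5·10.355 = 5.177
Arc 3: start y=0.000, vy=5.177 → t=1.057, apex=1.368, x_land=37.231, impact vy=-5.177
  bounce: vy ← 0.5·5.177 = 2.589

1 3.373 21.882 19.195
2 2.113 5.470 31.219
3 1.057 1.368 37.231
final: 37.231 2.589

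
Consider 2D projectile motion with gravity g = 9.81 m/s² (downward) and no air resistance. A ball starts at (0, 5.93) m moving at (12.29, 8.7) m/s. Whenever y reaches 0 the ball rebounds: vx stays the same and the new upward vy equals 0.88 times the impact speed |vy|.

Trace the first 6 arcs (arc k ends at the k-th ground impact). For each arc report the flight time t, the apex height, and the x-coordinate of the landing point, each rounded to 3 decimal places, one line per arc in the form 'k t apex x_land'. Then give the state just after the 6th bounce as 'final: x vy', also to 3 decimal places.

1 2.299 9.788 28.260
2 2.486 7.580 58.816
3 2.188 5.870 85.704
4 1.925 4.545 109.367
5 1.694 3.520 130.189
6 1.491 2.726 148.513
final: 148.513 6.436

Arc 1: start y=5.930, vy=8.700 → t=2.299, apex=9.788, x_land=28.260, impact vy=-13.858
  bounce: vy ← 0.88·13.858 = 12.195
Arc 2: start y=0.000, vy=12.195 → t=2.486, apex=7.580, x_land=58.816, impact vy=-12.195
  bounce: vy ← 0.88·12.195 = 10.731
Arc 3: start y=0.000, vy=10.731 → t=2.188, apex=5.870, x_land=85.704, impact vy=-10.731
  bounce: vy ← 0.88·10.731 = 9.444
Arc 4: start y=0.000, vy=9.444 → t=1.925, apex=4.545, x_land=109.367, impact vy=-9.444
  bounce: vy ← 0.88·9.444 = 8.310
Arc 5: start y=0.000, vy=8.310 → t=1.694, apex=3.520, x_land=130.189, impact vy=-8.310
  bounce: vy ← 0.88·8.310 = 7.313
Arc 6: start y=0.000, vy=7.313 → t=1.491, apex=2.726, x_land=148.513, impact vy=-7.313
  bounce: vy ← 0.88·7.313 = 6.436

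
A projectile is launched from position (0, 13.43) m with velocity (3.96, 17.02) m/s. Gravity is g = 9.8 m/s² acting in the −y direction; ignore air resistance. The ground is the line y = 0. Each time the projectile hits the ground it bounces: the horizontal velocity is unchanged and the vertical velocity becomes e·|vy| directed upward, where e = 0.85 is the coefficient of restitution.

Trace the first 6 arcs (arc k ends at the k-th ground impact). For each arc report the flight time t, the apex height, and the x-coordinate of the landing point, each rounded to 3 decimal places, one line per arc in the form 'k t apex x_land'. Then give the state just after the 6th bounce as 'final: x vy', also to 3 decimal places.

1 4.136 28.210 16.379
2 4.079 20.381 32.532
3 3.467 14.726 46.262
4 2.947 10.639 57.932
5 2.505 7.687 67.852
6 2.129 5.554 76.283
final: 76.283 8.868

Arc 1: start y=13.430, vy=17.020 → t=4.136, apex=28.210, x_land=16.379, impact vy=-23.514
  bounce: vy ← 0.85·23.514 = 19.987
Arc 2: start y=0.000, vy=19.987 → t=4.079, apex=20.381, x_land=32.532, impact vy=-19.987
  bounce: vy ← 0.85·19.987 = 16.989
Arc 3: start y=0.000, vy=16.989 → t=3.467, apex=14.726, x_land=46.262, impact vy=-16.989
  bounce: vy ← 0.85·16.989 = 14.441
Arc 4: start y=0.000, vy=14.441 → t=2.947, apex=10.639, x_land=57.932, impact vy=-14.441
  bounce: vy ← 0.85·14.441 = 12.274
Arc 5: start y=0.000, vy=12.274 → t=2.505, apex=7.687, x_land=67.852, impact vy=-12.274
  bounce: vy ← 0.85·12.274 = 10.433
Arc 6: start y=0.000, vy=10.433 → t=2.129, apex=5.554, x_land=76.283, impact vy=-10.433
  bounce: vy ← 0.85·10.433 = 8.868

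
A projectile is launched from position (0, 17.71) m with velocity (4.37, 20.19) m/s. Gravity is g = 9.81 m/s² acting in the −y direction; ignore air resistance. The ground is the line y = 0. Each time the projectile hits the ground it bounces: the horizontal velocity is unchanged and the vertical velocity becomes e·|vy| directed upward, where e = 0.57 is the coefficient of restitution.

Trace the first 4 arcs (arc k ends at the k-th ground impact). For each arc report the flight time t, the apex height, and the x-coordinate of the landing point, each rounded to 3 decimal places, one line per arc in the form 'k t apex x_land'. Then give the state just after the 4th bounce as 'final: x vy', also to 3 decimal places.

Arc 1: start y=17.710, vy=20.190 → t=4.859, apex=38.487, x_land=21.235, impact vy=-27.479
  bounce: vy ← 0.57·27.479 = 15.663
Arc 2: start y=0.000, vy=15.663 → t=3.193, apex=12.504, x_land=35.190, impact vy=-15.663
  bounce: vy ← 0.57·15.663 = 8.928
Arc 3: start y=0.000, vy=8.928 → t=1.820, apex=4.063, x_land=43.144, impact vy=-8.928
  bounce: vy ← 0.57·8.928 = 5.089
Arc 4: start y=0.000, vy=5.089 → t=1.038, apex=1.320, x_land=47.678, impact vy=-5.089
  bounce: vy ← 0.57·5.089 = 2.901

1 4.859 38.487 21.235
2 3.193 12.504 35.190
3 1.820 4.063 43.144
4 1.038 1.320 47.678
final: 47.678 2.901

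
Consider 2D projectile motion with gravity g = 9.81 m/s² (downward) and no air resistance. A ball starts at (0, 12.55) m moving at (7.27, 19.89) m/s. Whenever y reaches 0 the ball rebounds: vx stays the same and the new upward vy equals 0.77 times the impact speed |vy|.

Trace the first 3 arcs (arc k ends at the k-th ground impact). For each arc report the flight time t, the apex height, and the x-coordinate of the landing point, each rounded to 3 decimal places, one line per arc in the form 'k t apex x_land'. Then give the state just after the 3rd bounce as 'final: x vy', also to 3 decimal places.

1 4.610 32.714 33.515
2 3.977 19.396 62.429
3 3.062 11.500 84.692
final: 84.692 11.566

Arc 1: start y=12.550, vy=19.890 → t=4.610, apex=32.714, x_land=33.515, impact vy=-25.335
  bounce: vy ← 0.77·25.335 = 19.508
Arc 2: start y=0.000, vy=19.508 → t=3.977, apex=19.396, x_land=62.429, impact vy=-19.508
  bounce: vy ← 0.77·19.508 = 15.021
Arc 3: start y=0.000, vy=15.021 → t=3.062, apex=11.500, x_land=84.692, impact vy=-15.021
  bounce: vy ← 0.77·15.021 = 11.566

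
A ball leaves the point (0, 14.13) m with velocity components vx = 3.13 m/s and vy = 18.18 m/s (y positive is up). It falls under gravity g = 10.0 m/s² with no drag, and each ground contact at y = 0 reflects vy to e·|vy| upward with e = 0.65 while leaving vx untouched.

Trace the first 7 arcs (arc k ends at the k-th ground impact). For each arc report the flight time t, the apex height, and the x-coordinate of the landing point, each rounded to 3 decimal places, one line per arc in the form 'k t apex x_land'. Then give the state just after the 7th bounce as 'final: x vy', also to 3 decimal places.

1 4.294 30.656 13.441
2 3.219 12.952 23.516
3 2.092 5.472 30.065
4 1.360 2.312 34.322
5 0.884 0.977 37.089
6 0.575 0.413 38.887
7 0.373 0.174 40.056
final: 40.056 1.214

Arc 1: start y=14.130, vy=18.180 → t=4.294, apex=30.656, x_land=13.441, impact vy=-24.761
  bounce: vy ← 0.65·24.761 = 16.095
Arc 2: start y=0.000, vy=16.095 → t=3.219, apex=12.952, x_land=23.516, impact vy=-16.095
  bounce: vy ← 0.65·16.095 = 10.462
Arc 3: start y=0.000, vy=10.462 → t=2.092, apex=5.472, x_land=30.065, impact vy=-10.462
  bounce: vy ← 0.65·10.462 = 6.800
Arc 4: start y=0.000, vy=6.800 → t=1.360, apex=2.312, x_land=34.322, impact vy=-6.800
  bounce: vy ← 0.65·6.800 = 4.420
Arc 5: start y=0.000, vy=4.420 → t=0.884, apex=0.977, x_land=37.089, impact vy=-4.420
  bounce: vy ← 0.65·4.420 = 2.873
Arc 6: start y=0.000, vy=2.873 → t=0.575, apex=0.413, x_land=38.887, impact vy=-2.873
  bounce: vy ← 0.65·2.873 = 1.867
Arc 7: start y=0.000, vy=1.867 → t=0.373, apex=0.174, x_land=40.056, impact vy=-1.867
  bounce: vy ← 0.65·1.867 = 1.214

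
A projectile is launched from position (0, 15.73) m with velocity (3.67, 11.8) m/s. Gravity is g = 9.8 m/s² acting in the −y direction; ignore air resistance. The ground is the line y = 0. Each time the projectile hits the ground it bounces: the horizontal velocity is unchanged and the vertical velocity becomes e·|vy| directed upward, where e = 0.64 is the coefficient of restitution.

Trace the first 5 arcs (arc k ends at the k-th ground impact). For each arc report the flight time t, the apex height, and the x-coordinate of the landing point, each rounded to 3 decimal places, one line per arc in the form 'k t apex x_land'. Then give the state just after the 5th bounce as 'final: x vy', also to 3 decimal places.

1 3.363 22.834 12.341
2 2.763 9.353 22.482
3 1.768 3.831 28.972
4 1.132 1.569 33.126
5 0.724 0.643 35.784
final: 35.784 2.272

Arc 1: start y=15.730, vy=11.800 → t=3.363, apex=22.834, x_land=12.341, impact vy=-21.155
  bounce: vy ← 0.64·21.155 = 13.539
Arc 2: start y=0.000, vy=13.539 → t=2.763, apex=9.353, x_land=22.482, impact vy=-13.539
  bounce: vy ← 0.64·13.539 = 8.665
Arc 3: start y=0.000, vy=8.665 → t=1.768, apex=3.831, x_land=28.972, impact vy=-8.665
  bounce: vy ← 0.64·8.665 = 5.546
Arc 4: start y=0.000, vy=5.546 → t=1.132, apex=1.569, x_land=33.126, impact vy=-5.546
  bounce: vy ← 0.64·5.546 = 3.549
Arc 5: start y=0.000, vy=3.549 → t=0.724, apex=0.643, x_land=35.784, impact vy=-3.549
  bounce: vy ← 0.64·3.549 = 2.272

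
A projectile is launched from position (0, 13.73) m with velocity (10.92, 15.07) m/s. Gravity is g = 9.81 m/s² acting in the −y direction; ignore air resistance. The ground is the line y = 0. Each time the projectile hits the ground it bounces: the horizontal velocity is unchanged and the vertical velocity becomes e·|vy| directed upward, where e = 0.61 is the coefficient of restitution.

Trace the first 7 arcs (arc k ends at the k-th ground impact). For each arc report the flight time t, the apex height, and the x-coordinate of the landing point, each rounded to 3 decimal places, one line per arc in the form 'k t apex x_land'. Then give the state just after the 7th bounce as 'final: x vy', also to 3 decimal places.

1 3.808 25.305 41.578
2 2.771 9.416 71.838
3 1.690 3.504 90.297
4 1.031 1.304 101.557
5 0.629 0.485 108.425
6 0.384 0.181 112.615
7 0.234 0.067 115.170
final: 115.170 0.700

Arc 1: start y=13.730, vy=15.070 → t=3.808, apex=25.305, x_land=41.578, impact vy=-22.282
  bounce: vy ← 0.61·22.282 = 13.592
Arc 2: start y=0.000, vy=13.592 → t=2.771, apex=9.416, x_land=71.838, impact vy=-13.592
  bounce: vy ← 0.61·13.592 = 8.291
Arc 3: start y=0.000, vy=8.291 → t=1.690, apex=3.504, x_land=90.297, impact vy=-8.291
  bounce: vy ← 0.61·8.291 = 5.058
Arc 4: start y=0.000, vy=5.058 → t=1.031, apex=1.304, x_land=101.557, impact vy=-5.058
  bounce: vy ← 0.61·5.058 = 3.085
Arc 5: start y=0.000, vy=3.085 → t=0.629, apex=0.485, x_land=108.425, impact vy=-3.085
  bounce: vy ← 0.61·3.085 = 1.882
Arc 6: start y=0.000, vy=1.882 → t=0.384, apex=0.181, x_land=112.615, impact vy=-1.882
  bounce: vy ← 0.61·1.882 = 1.148
Arc 7: start y=0.000, vy=1.148 → t=0.234, apex=0.067, x_land=115.170, impact vy=-1.148
  bounce: vy ← 0.61·1.148 = 0.700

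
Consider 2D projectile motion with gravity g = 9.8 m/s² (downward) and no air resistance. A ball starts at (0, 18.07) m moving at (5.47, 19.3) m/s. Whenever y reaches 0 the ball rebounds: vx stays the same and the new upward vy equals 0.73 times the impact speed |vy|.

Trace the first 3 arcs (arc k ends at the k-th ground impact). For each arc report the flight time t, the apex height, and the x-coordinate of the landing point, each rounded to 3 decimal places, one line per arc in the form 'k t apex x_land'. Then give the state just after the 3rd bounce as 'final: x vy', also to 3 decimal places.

1 4.720 37.075 25.819
2 4.016 19.757 47.786
3 2.932 10.529 63.823
final: 63.823 10.487

Arc 1: start y=18.070, vy=19.300 → t=4.720, apex=37.075, x_land=25.819, impact vy=-26.957
  bounce: vy ← 0.73·26.957 = 19.678
Arc 2: start y=0.000, vy=19.678 → t=4.016, apex=19.757, x_land=47.786, impact vy=-19.678
  bounce: vy ← 0.73·19.678 = 14.365
Arc 3: start y=0.000, vy=14.365 → t=2.932, apex=10.529, x_land=63.823, impact vy=-14.365
  bounce: vy ← 0.73·14.365 = 10.487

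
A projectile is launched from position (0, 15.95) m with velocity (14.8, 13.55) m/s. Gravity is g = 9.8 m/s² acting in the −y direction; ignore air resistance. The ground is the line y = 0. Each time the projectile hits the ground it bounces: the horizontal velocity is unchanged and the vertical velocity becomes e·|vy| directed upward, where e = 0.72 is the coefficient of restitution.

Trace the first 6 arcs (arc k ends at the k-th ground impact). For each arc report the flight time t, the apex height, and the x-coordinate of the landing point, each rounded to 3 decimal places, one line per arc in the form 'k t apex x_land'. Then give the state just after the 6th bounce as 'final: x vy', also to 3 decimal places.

1 3.656 25.317 54.105
2 3.273 13.125 102.548
3 2.357 6.804 137.428
4 1.697 3.527 162.541
5 1.222 1.828 180.622
6 0.880 0.948 193.641
final: 193.641 3.103

Arc 1: start y=15.950, vy=13.550 → t=3.656, apex=25.317, x_land=54.105, impact vy=-22.276
  bounce: vy ← 0.72·22.276 = 16.039
Arc 2: start y=0.000, vy=16.039 → t=3.273, apex=13.125, x_land=102.548, impact vy=-16.039
  bounce: vy ← 0.72·16.039 = 11.548
Arc 3: start y=0.000, vy=11.548 → t=2.357, apex=6.804, x_land=137.428, impact vy=-11.548
  bounce: vy ← 0.72·11.548 = 8.314
Arc 4: start y=0.000, vy=8.314 → t=1.697, apex=3.527, x_land=162.541, impact vy=-8.314
  bounce: vy ← 0.72·8.314 = 5.986
Arc 5: start y=0.000, vy=5.986 → t=1.222, apex=1.828, x_land=180.622, impact vy=-5.986
  bounce: vy ← 0.72·5.986 = 4.310
Arc 6: start y=0.000, vy=4.310 → t=0.880, apex=0.948, x_land=193.641, impact vy=-4.310
  bounce: vy ← 0.72·4.310 = 3.103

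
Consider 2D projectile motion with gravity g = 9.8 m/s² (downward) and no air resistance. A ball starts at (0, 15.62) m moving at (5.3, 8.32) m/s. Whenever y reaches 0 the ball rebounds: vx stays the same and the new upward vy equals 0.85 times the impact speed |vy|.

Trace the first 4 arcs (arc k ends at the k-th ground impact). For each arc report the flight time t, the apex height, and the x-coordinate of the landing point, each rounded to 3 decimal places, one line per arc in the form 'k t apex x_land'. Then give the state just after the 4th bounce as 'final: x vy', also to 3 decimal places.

1 2.826 19.152 14.978
2 3.361 13.837 32.790
3 2.857 9.997 47.931
4 2.428 7.223 60.801
final: 60.801 10.114

Arc 1: start y=15.620, vy=8.320 → t=2.826, apex=19.152, x_land=14.978, impact vy=-19.375
  bounce: vy ← 0.85·19.375 = 16.468
Arc 2: start y=0.000, vy=16.468 → t=3.361, apex=13.837, x_land=32.790, impact vy=-16.468
  bounce: vy ← 0.85·16.468 = 13.998
Arc 3: start y=0.000, vy=13.998 → t=2.857, apex=9.997, x_land=47.931, impact vy=-13.998
  bounce: vy ← 0.85·13.998 = 11.898
Arc 4: start y=0.000, vy=11.898 → t=2.428, apex=7.223, x_land=60.801, impact vy=-11.898
  bounce: vy ← 0.85·11.898 = 10.114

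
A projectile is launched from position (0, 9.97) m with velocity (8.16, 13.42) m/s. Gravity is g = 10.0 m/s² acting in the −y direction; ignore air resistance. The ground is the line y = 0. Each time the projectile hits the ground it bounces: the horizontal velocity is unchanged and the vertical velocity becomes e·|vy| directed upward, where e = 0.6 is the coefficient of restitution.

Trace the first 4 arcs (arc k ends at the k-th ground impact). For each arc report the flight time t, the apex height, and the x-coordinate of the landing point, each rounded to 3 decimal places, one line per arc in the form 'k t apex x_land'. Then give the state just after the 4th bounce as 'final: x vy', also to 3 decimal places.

1 3.290 18.975 26.847
2 2.338 6.831 45.922
3 1.403 2.459 57.368
4 0.842 0.885 64.235
final: 64.235 2.525

Arc 1: start y=9.970, vy=13.420 → t=3.290, apex=18.975, x_land=26.847, impact vy=-19.481
  bounce: vy ← 0.6·19.481 = 11.688
Arc 2: start y=0.000, vy=11.688 → t=2.338, apex=6.831, x_land=45.922, impact vy=-11.688
  bounce: vy ← 0.6·11.688 = 7.013
Arc 3: start y=0.000, vy=7.013 → t=1.403, apex=2.459, x_land=57.368, impact vy=-7.013
  bounce: vy ← 0.6·7.013 = 4.208
Arc 4: start y=0.000, vy=4.208 → t=0.842, apex=0.885, x_land=64.235, impact vy=-4.208
  bounce: vy ← 0.6·4.208 = 2.525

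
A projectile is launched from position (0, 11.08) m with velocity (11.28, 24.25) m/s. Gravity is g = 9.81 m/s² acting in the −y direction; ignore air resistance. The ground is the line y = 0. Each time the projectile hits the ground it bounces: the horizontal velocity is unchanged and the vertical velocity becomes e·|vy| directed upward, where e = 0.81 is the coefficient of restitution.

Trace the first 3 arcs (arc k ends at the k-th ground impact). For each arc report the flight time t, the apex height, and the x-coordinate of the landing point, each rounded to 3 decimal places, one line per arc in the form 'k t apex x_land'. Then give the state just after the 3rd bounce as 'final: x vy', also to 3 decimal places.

1 5.365 41.053 60.517
2 4.687 26.935 113.383
3 3.796 17.672 156.204
final: 156.204 15.083

Arc 1: start y=11.080, vy=24.250 → t=5.365, apex=41.053, x_land=60.517, impact vy=-28.380
  bounce: vy ← 0.81·28.380 = 22.988
Arc 2: start y=0.000, vy=22.988 → t=4.687, apex=26.935, x_land=113.383, impact vy=-22.988
  bounce: vy ← 0.81·22.988 = 18.620
Arc 3: start y=0.000, vy=18.620 → t=3.796, apex=17.672, x_land=156.204, impact vy=-18.620
  bounce: vy ← 0.81·18.620 = 15.083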